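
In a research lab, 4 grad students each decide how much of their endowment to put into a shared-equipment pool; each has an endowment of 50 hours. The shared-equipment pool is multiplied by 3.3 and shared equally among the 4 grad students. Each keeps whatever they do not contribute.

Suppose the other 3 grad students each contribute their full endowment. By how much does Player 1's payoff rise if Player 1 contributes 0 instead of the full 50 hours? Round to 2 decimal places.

8.75 hours

Switching from a contribution of 50 to 0 lets Player 1 keep an extra 50 hours, but lowers the shared-equipment pool by 50, which costs Player 1 their own share of that drop: 3.3/4 × 50 = 41.25.
Net gain = 50 − 41.25 = 8.75. The private return per contributed unit (0.8250) is below 1, so free-riding is indeed the best response regardless of what the others do.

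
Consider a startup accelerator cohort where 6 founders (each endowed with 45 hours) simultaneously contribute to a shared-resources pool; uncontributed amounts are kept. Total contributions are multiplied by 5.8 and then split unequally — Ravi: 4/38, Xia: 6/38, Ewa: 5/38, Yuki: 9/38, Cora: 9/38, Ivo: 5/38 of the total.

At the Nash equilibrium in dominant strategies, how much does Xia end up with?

A player with share s gets back 5.8·s per unit contributed, so full contribution is dominant for anyone with s > 1/5.8 = 0.1724 and zero contribution is dominant for anyone below.
The shares above 0.1724 belong to Yuki and Cora, contributing 45 each; the remaining 4 contribute 0. Total contributed: 90.
Xia keeps 45 and receives 5.8 × 90 × 6/38 = 82.42 from the shared-resources pool, for a payoff of 127.42.

127.42 hours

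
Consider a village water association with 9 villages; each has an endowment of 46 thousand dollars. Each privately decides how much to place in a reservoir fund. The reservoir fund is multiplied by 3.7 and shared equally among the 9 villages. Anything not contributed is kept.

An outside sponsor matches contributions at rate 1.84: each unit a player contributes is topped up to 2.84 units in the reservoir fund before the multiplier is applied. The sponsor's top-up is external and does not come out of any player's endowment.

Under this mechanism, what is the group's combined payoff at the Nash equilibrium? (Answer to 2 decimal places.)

Under the mechanism each unit contributed yields 3.7 × 2.84 / 9 = 1.1676 back to its contributor per unit of net cost, which exceeds 1, making full contribution the dominant choice for everyone.
At the Nash equilibrium everyone contributes 46. Group total payoff = 3.7 × 2.84 × 414 = 4350.31.

4350.31 thousand dollars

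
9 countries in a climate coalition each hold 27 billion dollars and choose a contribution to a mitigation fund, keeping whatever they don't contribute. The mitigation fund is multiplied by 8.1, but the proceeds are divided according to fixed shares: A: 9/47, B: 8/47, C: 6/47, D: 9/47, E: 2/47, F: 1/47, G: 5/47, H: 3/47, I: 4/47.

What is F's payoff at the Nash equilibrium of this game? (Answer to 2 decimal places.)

45.61 billion dollars

Player j's private return per contributed unit is 8.1 × (j's share). Contributing is weakly dominant for j when that share is at least 1/8.1 = 0.1235, and contributing 0 is dominant otherwise.
The shares above 0.1235 belong to A, B, C and D, contributing 27 each; the remaining 5 contribute 0. Total contributed: 108.
F keeps 27 and receives 8.1 × 108 × 1/47 = 18.61 from the mitigation fund, for a payoff of 45.61.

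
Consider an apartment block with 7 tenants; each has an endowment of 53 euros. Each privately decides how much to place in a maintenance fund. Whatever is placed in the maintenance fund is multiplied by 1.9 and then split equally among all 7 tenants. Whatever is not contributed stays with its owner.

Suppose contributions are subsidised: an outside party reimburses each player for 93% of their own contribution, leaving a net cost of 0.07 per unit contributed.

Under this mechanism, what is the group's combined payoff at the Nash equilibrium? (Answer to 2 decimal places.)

With the mechanism, a contributed unit returns (1.9/7) / 0.07 = 3.8776 per unit of net cost to the contributor — now above 1 — so contributing fully is weakly dominant for every player.
At the Nash equilibrium everyone contributes 53. Group total payoff = 7 × (53 × 0.93 + 1.9 × 53) = 1049.93.

1049.93 euros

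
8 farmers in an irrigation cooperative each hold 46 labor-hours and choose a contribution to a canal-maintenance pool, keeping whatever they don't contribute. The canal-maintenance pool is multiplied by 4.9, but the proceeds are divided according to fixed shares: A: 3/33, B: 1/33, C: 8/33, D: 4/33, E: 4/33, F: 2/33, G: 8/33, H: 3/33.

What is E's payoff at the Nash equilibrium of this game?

A player with share s gets back 4.9·s per unit contributed, so full contribution is dominant for anyone with s > 1/4.9 = 0.2041 and zero contribution is dominant for anyone below.
C and G are above the threshold, contributing 46 each; the remaining 6 contribute 0. Total contributed: 92.
E keeps 46 and receives 4.9 × 92 × 4/33 = 54.64 from the canal-maintenance pool, for a payoff of 100.64.

100.64 labor-hours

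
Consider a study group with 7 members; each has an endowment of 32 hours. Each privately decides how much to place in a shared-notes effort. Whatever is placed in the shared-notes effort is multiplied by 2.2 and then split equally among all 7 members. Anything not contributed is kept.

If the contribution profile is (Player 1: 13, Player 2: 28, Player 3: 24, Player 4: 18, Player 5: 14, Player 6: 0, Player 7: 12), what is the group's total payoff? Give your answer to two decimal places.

354.80 hours

Total contributed: 13 + 28 + 24 + 18 + 14 + 0 + 12 = 109; total kept: 7 × 32 − 109 = 115.
The shared-notes effort pays out 2.2 × 109 = 239.80 in aggregate.
Group total = 115 + 239.80 = 354.80.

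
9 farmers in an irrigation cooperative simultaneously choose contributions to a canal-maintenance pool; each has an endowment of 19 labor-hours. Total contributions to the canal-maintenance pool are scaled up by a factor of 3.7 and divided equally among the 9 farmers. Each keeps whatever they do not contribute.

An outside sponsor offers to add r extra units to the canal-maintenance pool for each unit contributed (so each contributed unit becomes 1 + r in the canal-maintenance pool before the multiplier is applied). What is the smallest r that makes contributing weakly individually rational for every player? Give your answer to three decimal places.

With matching at rate r, one contributed unit becomes (1 + r) in the canal-maintenance pool and returns 3.7 × (1 + r) / 9 to the contributor.
Setting this equal to 1: 1 + r = 9/3.7 = 2.4324.
So the minimum matching rate is r = 2.4324 − 1 = 1.432.

1.432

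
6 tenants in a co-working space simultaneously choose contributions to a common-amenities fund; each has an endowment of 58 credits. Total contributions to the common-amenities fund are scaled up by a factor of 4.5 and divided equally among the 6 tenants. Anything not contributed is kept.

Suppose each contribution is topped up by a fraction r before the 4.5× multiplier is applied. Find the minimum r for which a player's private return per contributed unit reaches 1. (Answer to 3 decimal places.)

0.333

With matching at rate r, one contributed unit becomes (1 + r) in the common-amenities fund and returns 4.5 × (1 + r) / 6 to the contributor.
Setting this equal to 1: 1 + r = 6/4.5 = 1.3333.
So the minimum matching rate is r = 1.3333 − 1 = 0.333.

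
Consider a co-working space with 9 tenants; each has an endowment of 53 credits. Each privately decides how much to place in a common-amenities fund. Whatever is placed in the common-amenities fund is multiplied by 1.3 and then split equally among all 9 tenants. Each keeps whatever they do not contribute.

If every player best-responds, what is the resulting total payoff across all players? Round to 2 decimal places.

Each contributed unit returns 1.3/9 = 0.1444 to its contributor — below 1 — so contributing 0 is dominant for every player. At the Nash equilibrium everyone keeps their 53, and the group total is 9 × 53 = 477.

477.00 credits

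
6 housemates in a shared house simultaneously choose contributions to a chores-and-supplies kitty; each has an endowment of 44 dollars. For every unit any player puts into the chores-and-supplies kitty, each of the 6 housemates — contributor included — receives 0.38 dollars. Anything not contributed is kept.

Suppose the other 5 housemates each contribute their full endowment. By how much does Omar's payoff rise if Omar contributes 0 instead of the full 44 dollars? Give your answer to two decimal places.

Switching from a contribution of 44 to 0 lets Omar keep an extra 44 dollars, but lowers the chores-and-supplies kitty by 44, which costs Omar their own share of that drop: 0.38 × 44 = 16.72.
Net gain = 44 − 16.72 = 27.28. The private return per contributed unit (0.38) is below 1, so free-riding is indeed the best response regardless of what the others do.

27.28 dollars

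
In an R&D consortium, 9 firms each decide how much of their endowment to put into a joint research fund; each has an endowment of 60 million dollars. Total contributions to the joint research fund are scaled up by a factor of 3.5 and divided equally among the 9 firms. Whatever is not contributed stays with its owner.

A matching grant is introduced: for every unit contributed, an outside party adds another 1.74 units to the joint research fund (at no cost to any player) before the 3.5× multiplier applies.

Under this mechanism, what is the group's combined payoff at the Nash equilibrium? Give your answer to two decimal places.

Under the mechanism each unit contributed yields 3.5 × 2.74 / 9 = 1.0656 back to its contributor per unit of net cost, which exceeds 1, making full contribution the dominant choice for everyone.
At the Nash equilibrium everyone contributes 60. Group total payoff = 3.5 × 2.74 × 540 = 5178.60.

5178.60 million dollars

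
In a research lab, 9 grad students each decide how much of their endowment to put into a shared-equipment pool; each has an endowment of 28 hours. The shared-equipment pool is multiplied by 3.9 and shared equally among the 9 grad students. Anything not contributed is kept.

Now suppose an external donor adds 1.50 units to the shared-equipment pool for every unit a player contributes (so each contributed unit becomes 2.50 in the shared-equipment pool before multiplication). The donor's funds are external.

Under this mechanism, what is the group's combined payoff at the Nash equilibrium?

The effective private return per unit is now 3.9 × 2.50 / 9 = 1.0833 > 1, so every player's dominant strategy flips to full contribution.
At the Nash equilibrium everyone contributes 28. Group total payoff = 3.9 × 2.50 × 252 = 2457.00.

2457.00 hours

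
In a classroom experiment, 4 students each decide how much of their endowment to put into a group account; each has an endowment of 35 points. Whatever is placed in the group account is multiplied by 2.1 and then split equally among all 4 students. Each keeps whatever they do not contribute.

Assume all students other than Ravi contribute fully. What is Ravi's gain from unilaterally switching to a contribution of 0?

16.63 points

Switching from a contribution of 35 to 0 lets Ravi keep an extra 35 points, but lowers the group account by 35, which costs Ravi their own share of that drop: 2.1/4 × 35 = 18.37.
Net gain = 35 − 18.37 = 16.63. The private return per contributed unit (0.5250) is below 1, so free-riding is indeed the best response regardless of what the others do.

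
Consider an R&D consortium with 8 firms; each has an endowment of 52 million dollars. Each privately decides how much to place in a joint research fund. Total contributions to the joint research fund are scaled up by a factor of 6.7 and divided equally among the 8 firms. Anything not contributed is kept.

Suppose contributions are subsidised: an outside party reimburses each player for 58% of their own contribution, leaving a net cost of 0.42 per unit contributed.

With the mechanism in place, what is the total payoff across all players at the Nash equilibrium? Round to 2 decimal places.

Under the mechanism each unit contributed yields (6.7/8) / 0.42 = 1.9940 back to its contributor per unit of net cost, which exceeds 1, making full contribution the dominant choice for everyone.
So the Nash equilibrium is full contribution by all 8; the group earns 8 × (52 × 0.58 + 6.7 × 52) = 3028.48.

3028.48 million dollars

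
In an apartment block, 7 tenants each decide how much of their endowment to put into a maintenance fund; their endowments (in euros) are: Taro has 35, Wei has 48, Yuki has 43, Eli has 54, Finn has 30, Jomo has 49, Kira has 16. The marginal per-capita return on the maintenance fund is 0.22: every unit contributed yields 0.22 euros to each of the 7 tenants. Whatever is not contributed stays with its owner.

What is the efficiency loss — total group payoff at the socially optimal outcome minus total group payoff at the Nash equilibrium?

The private return per contributed unit is 0.22 < 1 for everyone, so the Nash equilibrium is zero contribution and the group total is Σ E_j = 35 + 48 + 43 + 54 + 30 + 49 + 16 = 275.
Each contributed unit returns 1.540 to the group, so the social optimum is full contribution by everyone: group total = 1.540 × 275 = 423.50.
Efficiency loss = (1.540 − 1) × 275 = 148.50.

148.50 euros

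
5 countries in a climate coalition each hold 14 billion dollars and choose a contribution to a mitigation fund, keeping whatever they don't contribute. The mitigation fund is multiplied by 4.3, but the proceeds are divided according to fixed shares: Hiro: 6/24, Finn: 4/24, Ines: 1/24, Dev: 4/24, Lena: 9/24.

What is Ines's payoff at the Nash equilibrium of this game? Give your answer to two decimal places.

Each unit j contributes comes back to j as 4.3 × (j's share), so j prefers to contribute only if that share exceeds 1/4.3 = 0.2326; otherwise keeping the unit dominates.
Hiro and Lena clear that bar, contributing 14 each; the remaining 3 contribute 0. Total contributed: 28.
Ines keeps 14 and receives 4.3 × 28 × 1/24 = 5.02 from the mitigation fund, for a payoff of 19.02.

19.02 billion dollars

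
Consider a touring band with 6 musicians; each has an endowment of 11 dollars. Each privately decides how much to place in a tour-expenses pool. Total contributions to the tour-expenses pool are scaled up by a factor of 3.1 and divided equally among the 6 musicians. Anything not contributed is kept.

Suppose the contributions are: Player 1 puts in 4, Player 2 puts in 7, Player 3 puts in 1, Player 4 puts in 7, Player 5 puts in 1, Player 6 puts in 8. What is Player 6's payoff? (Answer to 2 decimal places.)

17.47 dollars

Total contributed: 4 + 7 + 1 + 7 + 1 + 8 = 28.
Each receives 3.1 × 28 / 6 = 14.47 from the tour-expenses pool.
Player 6 keeps 11 − 8 = 3, so Player 6's payoff is 3 + 14.47 = 17.47.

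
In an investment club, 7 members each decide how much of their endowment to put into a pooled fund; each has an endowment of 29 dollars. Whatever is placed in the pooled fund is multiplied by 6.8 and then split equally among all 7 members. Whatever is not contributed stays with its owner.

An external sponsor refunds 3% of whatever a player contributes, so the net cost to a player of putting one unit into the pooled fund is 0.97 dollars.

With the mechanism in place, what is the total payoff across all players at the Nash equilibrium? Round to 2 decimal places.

With the mechanism, a contributed unit returns (6.8/7) / 0.97 = 1.0015 per unit of net cost to the contributor — now above 1 — so contributing fully is weakly dominant for every player.
So the Nash equilibrium is full contribution by all 7; the group earns 7 × (29 × 0.03 + 6.8 × 29) = 1386.49.

1386.49 dollars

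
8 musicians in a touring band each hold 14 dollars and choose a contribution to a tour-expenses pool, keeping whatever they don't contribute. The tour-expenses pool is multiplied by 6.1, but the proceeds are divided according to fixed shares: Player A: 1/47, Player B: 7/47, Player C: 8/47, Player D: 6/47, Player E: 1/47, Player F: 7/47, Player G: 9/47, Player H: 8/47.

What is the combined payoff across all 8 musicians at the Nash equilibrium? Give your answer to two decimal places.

Each unit j contributes comes back to j as 6.1 × (j's share), so j prefers to contribute only if that share exceeds 1/6.1 = 0.1639; otherwise keeping the unit dominates.
Player C, Player G and Player H clear that bar, contributing 14 each; the remaining 5 contribute 0. Total contributed: 42.
The tour-expenses pool pays out 6.1 × 42 = 256.20 in total (split across the unequal shares, but the aggregate is all that matters for the group sum).
The 5 free-riders keep 14 each, adding 70. Group total = 70 + 256.20 = 326.20.

326.20 dollars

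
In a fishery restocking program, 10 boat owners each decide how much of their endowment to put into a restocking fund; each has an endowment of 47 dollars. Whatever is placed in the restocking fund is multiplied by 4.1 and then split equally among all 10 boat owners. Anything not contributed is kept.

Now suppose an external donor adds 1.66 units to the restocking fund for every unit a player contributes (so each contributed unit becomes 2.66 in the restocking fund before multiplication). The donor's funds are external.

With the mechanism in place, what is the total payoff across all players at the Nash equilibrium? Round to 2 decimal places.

Under the mechanism each unit contributed yields 4.1 × 2.66 / 10 = 1.0906 back to its contributor per unit of net cost, which exceeds 1, making full contribution the dominant choice for everyone.
At the Nash equilibrium everyone contributes 47. Group total payoff = 4.1 × 2.66 × 470 = 5125.82.

5125.82 dollars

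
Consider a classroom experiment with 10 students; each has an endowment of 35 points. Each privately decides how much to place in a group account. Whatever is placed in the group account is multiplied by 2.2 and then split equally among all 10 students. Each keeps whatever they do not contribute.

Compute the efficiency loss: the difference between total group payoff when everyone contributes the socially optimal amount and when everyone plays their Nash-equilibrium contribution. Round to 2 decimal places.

Each contributed unit returns 2.2/10 = 0.2200 to its contributor — below 1 — so contributing 0 is dominant for every player. At the Nash equilibrium everyone keeps their 35, and the group total is 10 × 35 = 350.
Each contributed unit returns 2.200 to the group as a whole (0.2200 to each of 10 players), which exceeds 1, so the social optimum is full contribution: group total = 2.200 × 350 = 770.00.
Efficiency loss = 770.00 − 350 = 420.00.

420.00 points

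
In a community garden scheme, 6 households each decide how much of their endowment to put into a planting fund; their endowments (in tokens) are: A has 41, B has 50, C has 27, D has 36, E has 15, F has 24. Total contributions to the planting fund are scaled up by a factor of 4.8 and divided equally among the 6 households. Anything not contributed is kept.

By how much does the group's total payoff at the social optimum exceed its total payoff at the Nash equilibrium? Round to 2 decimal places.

733.40 tokens

The private return per contributed unit is 4.8/6 = 0.8000 < 1 for every player regardless of endowment, so the Nash equilibrium is zero contribution and the group total is Σ E_j = 41 + 50 + 27 + 36 + 15 + 24 = 193.
Each contributed unit returns 4.800 to the group, so the social optimum is full contribution by everyone: group total = 4.800 × 193 = 926.40.
Efficiency loss = (4.800 − 1) × 193 = 733.40.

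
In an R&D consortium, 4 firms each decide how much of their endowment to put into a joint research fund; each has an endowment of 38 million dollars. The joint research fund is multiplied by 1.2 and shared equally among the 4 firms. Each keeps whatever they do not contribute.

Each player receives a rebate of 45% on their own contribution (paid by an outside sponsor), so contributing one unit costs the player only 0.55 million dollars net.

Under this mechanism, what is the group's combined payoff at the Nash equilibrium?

152.00 million dollars

Even with the mechanism, each unit contributed returns only (1.2/4) / 0.55 = 0.5455 per unit of net cost, so contributing nothing is still dominant.
Everyone keeps their endowment and the group total is 4 × 38 = 152.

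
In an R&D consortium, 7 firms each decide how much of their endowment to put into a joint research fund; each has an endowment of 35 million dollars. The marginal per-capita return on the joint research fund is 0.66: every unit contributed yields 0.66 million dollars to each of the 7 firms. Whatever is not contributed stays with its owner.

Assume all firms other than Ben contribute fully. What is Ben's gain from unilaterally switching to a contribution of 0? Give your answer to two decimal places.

11.90 million dollars

Switching from a contribution of 35 to 0 lets Ben keep an extra 35 million dollars, but lowers the joint research fund by 35, which costs Ben their own share of that drop: 0.66 × 35 = 23.10.
Net gain = 35 − 23.10 = 11.90. The private return per contributed unit (0.66) is below 1, so free-riding is indeed the best response regardless of what the others do.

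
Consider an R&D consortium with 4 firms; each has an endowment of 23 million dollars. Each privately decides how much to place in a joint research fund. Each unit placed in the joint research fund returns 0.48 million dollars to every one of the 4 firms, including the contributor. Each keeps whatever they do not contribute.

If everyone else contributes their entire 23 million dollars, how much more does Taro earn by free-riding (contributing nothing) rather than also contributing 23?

11.96 million dollars

Switching from a contribution of 23 to 0 lets Taro keep an extra 23 million dollars, but lowers the joint research fund by 23, which costs Taro their own share of that drop: 0.48 × 23 = 11.04.
Net gain = 23 − 11.04 = 11.96. The private return per contributed unit (0.48) is below 1, so free-riding is indeed the best response regardless of what the others do.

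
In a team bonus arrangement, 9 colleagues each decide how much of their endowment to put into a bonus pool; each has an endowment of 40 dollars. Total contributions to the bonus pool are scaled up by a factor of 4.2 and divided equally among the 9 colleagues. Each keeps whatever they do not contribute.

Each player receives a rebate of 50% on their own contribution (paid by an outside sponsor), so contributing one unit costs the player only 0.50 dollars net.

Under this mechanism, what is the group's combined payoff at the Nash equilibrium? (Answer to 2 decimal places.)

With the mechanism, a contributed unit returns (4.2/9) / 0.50 = 0.9333 per unit of net cost — still below 1 — so contributing 0 remains dominant for every player.
At the Nash equilibrium no one contributes; group total payoff = 9 × 40 = 360.

360.00 dollars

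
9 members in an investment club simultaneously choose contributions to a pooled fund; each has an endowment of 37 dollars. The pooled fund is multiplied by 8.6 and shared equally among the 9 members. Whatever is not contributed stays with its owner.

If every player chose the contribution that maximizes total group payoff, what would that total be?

2863.80 dollars

Each contributed unit returns 8.600 to the group as a whole (0.9556 to each of 9 players), which exceeds 1, so the social optimum is full contribution: group total = 8.600 × 333 = 2863.80.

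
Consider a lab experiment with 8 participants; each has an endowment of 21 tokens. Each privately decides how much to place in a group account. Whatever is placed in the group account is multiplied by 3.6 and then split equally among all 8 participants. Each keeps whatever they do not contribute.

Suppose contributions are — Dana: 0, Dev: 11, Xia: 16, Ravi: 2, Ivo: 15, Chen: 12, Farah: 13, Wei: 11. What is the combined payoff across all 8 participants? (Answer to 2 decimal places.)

376.00 tokens

Total contributed: 0 + 11 + 16 + 2 + 15 + 12 + 13 + 11 = 80; total kept: 8 × 21 − 80 = 88.
The group account pays out 3.6 × 80 = 288.00 in aggregate.
Group total = 88 + 288.00 = 376.00.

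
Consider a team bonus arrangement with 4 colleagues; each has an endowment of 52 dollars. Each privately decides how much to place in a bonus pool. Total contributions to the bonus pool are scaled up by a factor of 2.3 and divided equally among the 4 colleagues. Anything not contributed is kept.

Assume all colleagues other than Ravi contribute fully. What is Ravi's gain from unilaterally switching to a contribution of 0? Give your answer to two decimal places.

Switching from a contribution of 52 to 0 lets Ravi keep an extra 52 dollars, but lowers the bonus pool by 52, which costs Ravi their own share of that drop: 2.3/4 × 52 = 29.90.
Net gain = 52 − 29.90 = 22.10. The private return per contributed unit (0.5750) is below 1, so free-riding is indeed the best response regardless of what the others do.

22.10 dollars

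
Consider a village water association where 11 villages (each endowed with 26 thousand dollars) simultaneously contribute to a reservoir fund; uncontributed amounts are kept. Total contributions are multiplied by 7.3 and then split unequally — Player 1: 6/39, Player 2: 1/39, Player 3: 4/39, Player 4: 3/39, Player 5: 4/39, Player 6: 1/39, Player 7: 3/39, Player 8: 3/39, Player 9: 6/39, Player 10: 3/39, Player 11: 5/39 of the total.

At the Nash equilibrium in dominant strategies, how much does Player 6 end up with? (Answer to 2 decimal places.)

For player j, contributing a unit is worthwhile iff 7.3 × (j's share) ≥ 1, i.e. iff j's share is at least 0.1370.
Player 1 and Player 9 clear that bar, contributing 26 each; the remaining 9 contribute 0. Total contributed: 52.
Player 6 keeps 26 and receives 7.3 × 52 × 1/39 = 9.73 from the reservoir fund, for a payoff of 35.73.

35.73 thousand dollars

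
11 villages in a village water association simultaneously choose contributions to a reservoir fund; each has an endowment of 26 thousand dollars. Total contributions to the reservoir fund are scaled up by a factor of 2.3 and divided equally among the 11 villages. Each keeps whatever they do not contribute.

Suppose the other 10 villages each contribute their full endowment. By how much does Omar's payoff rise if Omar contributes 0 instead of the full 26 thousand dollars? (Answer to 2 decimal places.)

Switching from a contribution of 26 to 0 lets Omar keep an extra 26 thousand dollars, but lowers the reservoir fund by 26, which costs Omar their own share of that drop: 2.3/11 × 26 = 5.44.
Net gain = 26 − 5.44 = 20.56. The private return per contributed unit (0.2091) is below 1, so free-riding is indeed the best response regardless of what the others do.

20.56 thousand dollars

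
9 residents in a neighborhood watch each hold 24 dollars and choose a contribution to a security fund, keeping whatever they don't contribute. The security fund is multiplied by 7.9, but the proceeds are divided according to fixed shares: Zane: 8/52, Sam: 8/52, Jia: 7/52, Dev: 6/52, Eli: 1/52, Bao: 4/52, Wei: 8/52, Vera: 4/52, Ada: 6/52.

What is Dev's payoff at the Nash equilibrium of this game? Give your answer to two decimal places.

For player j, contributing a unit is worthwhile iff 7.9 × (j's share) ≥ 1, i.e. iff j's share is at least 0.1266.
Zane, Sam, Jia and Wei are above the threshold, contributing 24 each; the remaining 5 contribute 0. Total contributed: 96.
Dev keeps 24 and receives 7.9 × 96 × 6/52 = 87.51 from the security fund, for a payoff of 111.51.

111.51 dollars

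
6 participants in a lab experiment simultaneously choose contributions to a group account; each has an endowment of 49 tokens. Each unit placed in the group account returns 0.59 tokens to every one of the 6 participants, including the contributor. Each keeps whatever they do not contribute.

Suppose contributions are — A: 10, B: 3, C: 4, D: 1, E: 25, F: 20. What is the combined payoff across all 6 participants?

Total contributed: 10 + 3 + 4 + 1 + 25 + 20 = 63; total kept: 6 × 49 − 63 = 231.
The group account pays out 0.59 × 6 × 63 = 223.02 in aggregate.
Group total = 231 + 223.02 = 454.02.

454.02 tokens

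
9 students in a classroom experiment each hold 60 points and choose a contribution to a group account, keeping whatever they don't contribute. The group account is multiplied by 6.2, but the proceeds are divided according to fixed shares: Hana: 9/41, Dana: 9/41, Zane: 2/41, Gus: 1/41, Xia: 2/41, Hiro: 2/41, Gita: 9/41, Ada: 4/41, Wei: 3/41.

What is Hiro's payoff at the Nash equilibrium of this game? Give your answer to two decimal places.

For player j, contributing a unit is worthwhile iff 6.2 × (j's share) ≥ 1, i.e. iff j's share is at least 0.1613.
Hana, Dana and Gita clear that bar, contributing 60 each; the remaining 6 contribute 0. Total contributed: 180.
Hiro keeps 60 and receives 6.2 × 180 × 2/41 = 54.44 from the group account, for a payoff of 114.44.

114.44 points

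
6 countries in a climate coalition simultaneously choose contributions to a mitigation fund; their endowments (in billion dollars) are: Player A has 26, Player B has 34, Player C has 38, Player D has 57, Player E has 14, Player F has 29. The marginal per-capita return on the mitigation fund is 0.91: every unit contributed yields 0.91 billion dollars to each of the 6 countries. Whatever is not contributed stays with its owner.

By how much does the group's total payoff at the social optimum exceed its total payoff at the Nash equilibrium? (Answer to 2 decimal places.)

883.08 billion dollars

The private return per contributed unit is 0.91 < 1 for everyone, so the Nash equilibrium is zero contribution and the group total is Σ E_j = 26 + 34 + 38 + 57 + 14 + 29 = 198.
Each contributed unit returns 5.460 to the group, so the social optimum is full contribution by everyone: group total = 5.460 × 198 = 1081.08.
Efficiency loss = (5.460 − 1) × 198 = 883.08.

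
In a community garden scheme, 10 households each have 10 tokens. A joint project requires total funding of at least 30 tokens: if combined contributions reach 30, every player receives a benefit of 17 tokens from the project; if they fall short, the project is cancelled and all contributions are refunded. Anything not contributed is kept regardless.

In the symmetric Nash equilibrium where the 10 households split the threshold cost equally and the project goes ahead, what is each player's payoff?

Equal share of the threshold: 30/10 = 3.
At this profile no one gains by cutting their contribution: any cut drops the total below 30, the project is cancelled, contributions are refunded, and the deviator ends with 10, which is less than 10 − 3 + 17 = 24. Contributing more than 3 just wastes the excess. So contributing exactly 3 is a best response.
Each player's payoff: 10 − 3 + 17 = 24.

24 tokens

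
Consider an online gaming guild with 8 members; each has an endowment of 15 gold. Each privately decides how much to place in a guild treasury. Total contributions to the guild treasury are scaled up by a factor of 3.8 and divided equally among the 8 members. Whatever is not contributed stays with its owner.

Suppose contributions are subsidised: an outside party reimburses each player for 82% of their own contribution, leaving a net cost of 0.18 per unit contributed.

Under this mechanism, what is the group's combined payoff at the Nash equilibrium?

The effective private return per unit is now (3.8/8) / 0.18 = 2.6389 > 1, so every player's dominant strategy flips to full contribution.
At the Nash equilibrium everyone contributes 15. Group total payoff = 8 × (15 × 0.82 + 3.8 × 15) = 554.40.

554.40 gold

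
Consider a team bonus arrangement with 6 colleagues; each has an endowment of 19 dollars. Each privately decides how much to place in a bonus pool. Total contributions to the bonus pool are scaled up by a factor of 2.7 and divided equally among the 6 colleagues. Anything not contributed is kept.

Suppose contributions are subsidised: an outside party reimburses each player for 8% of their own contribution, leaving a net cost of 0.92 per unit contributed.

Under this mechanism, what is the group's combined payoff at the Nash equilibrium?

114.00 dollars

With the mechanism, a contributed unit returns (2.7/6) / 0.92 = 0.4891 per unit of net cost — still below 1 — so contributing 0 remains dominant for every player.
At the Nash equilibrium no one contributes; group total payoff = 6 × 19 = 114.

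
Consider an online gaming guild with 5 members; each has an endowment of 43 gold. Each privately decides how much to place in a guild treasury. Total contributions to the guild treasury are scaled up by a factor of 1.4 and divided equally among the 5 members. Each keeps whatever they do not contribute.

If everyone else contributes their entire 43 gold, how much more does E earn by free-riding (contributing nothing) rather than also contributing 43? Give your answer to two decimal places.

30.96 gold

Switching from a contribution of 43 to 0 lets E keep an extra 43 gold, but lowers the guild treasury by 43, which costs E their own share of that drop: 1.4/5 × 43 = 12.04.
Net gain = 43 − 12.04 = 30.96. The private return per contributed unit (0.2800) is below 1, so free-riding is indeed the best response regardless of what the others do.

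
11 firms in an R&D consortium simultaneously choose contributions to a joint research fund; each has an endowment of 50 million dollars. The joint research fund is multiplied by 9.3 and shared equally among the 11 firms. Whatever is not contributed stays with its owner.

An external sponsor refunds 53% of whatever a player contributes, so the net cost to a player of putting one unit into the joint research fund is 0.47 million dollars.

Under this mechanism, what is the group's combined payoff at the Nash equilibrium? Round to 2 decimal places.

5406.50 million dollars

With the mechanism, a contributed unit returns (9.3/11) / 0.47 = 1.7988 per unit of net cost to the contributor — now above 1 — so contributing fully is weakly dominant for every player.
So the Nash equilibrium is full contribution by all 11; the group earns 11 × (50 × 0.53 + 9.3 × 50) = 5406.50.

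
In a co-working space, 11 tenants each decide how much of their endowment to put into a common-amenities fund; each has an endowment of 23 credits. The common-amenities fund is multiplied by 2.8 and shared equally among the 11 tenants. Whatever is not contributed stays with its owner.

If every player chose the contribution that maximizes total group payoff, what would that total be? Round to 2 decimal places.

708.40 credits

Each contributed unit returns 2.800 to the group as a whole (0.2545 to each of 11 players), which exceeds 1, so the social optimum is full contribution: group total = 2.800 × 253 = 708.40.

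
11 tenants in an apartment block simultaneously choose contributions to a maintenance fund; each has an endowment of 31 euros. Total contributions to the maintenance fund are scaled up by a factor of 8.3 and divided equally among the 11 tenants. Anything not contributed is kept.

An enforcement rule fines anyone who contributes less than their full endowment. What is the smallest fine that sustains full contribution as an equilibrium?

Given the others contribute fully, the best deviation is to contribute 0 (any partial contribution still incurs the fine and gives up units whose private return 0.7545 is below 1).
Deviating from 31 to 0 saves 31 euros but forfeits the deviator's share of the drop in the maintenance fund: 8.3/11 × 31 = 23.39.
So the deviation gain is 31 − 23.39 = 7.61, and the fine must be at least 7.61 euros to wipe it out.

7.61 euros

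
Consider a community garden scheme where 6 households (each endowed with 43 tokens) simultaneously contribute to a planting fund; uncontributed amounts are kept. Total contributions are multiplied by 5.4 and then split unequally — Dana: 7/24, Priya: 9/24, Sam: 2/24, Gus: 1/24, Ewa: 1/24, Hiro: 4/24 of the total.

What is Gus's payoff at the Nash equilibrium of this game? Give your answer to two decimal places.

For player j, contributing a unit is worthwhile iff 5.4 × (j's share) ≥ 1, i.e. iff j's share is at least 0.1852.
Dana and Priya are above the threshold, contributing 43 each; the remaining 4 contribute 0. Total contributed: 86.
Gus keeps 43 and receives 5.4 × 86 × 1/24 = 19.35 from the planting fund, for a payoff of 62.35.

62.35 tokens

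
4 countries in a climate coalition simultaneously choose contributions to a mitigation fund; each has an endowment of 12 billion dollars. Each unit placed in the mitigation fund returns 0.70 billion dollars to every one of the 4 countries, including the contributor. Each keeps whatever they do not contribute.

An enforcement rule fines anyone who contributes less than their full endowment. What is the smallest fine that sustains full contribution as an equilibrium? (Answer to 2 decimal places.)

Given the others contribute fully, the best deviation is to contribute 0 (any partial contribution still incurs the fine and gives up units whose private return 0.70 is below 1).
Deviating from 12 to 0 saves 12 billion dollars but forfeits the deviator's share of the drop in the mitigation fund: 0.70 × 12 = 8.40.
So the deviation gain is 12 − 8.40 = 3.60, and the fine must be at least 3.60 billion dollars to wipe it out.

3.60 billion dollars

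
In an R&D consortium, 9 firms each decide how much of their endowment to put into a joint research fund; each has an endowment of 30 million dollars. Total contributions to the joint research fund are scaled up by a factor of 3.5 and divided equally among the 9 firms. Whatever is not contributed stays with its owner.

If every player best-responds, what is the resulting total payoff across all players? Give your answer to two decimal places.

Each contributed unit returns 3.5/9 = 0.3889 to its contributor — below 1 — so contributing 0 is dominant for every player. At the Nash equilibrium everyone keeps their 30, and the group total is 9 × 30 = 270.

270.00 million dollars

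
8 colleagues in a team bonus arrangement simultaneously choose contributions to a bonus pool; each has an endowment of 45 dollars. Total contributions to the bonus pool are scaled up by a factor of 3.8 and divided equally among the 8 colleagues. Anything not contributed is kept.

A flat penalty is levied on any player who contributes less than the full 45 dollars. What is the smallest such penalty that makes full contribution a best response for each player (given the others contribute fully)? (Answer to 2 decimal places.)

23.63 dollars

Given the others contribute fully, the best deviation is to contribute 0 (any partial contribution still incurs the fine and gives up units whose private return 0.4750 is below 1).
Deviating from 45 to 0 saves 45 dollars but forfeits the deviator's share of the drop in the bonus pool: 3.8/8 × 45 = 21.37.
So the deviation gain is 45 − 21.37 = 23.63, and the fine must be at least 23.63 dollars to wipe it out.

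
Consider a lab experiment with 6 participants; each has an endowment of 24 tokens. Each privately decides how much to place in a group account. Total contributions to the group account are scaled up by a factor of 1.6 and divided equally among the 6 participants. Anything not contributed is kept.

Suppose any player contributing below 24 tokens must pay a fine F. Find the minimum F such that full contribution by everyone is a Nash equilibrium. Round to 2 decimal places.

17.60 tokens

Given the others contribute fully, the best deviation is to contribute 0 (any partial contribution still incurs the fine and gives up units whose private return 0.2667 is below 1).
Deviating from 24 to 0 saves 24 tokens but forfeits the deviator's share of the drop in the group account: 1.6/6 × 24 = 6.40.
So the deviation gain is 24 − 6.40 = 17.60, and the fine must be at least 17.60 tokens to wipe it out.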